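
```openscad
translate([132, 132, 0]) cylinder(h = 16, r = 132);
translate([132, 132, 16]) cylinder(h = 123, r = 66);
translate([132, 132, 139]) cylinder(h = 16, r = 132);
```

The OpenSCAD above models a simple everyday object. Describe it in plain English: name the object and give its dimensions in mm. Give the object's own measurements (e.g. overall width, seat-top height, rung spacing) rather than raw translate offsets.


A spool: two coaxial disc flanges of radius 132 mm and thickness 16 mm, joined by a core cylinder of radius 66 mm and height 123 mm. The lower flange rests on z = 0 and the three cylinders share a vertical axis.


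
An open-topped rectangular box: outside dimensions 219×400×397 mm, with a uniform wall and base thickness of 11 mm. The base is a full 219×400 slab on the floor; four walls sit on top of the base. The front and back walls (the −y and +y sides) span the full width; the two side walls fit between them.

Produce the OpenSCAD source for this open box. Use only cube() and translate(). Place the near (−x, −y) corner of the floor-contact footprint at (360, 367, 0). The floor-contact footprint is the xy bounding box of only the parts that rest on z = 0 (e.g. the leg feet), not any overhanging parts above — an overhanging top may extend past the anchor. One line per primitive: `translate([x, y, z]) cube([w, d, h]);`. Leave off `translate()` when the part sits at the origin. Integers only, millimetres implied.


translate([360, 367, 0]) cube([219, 400, 11]);
translate([360, 367, 11]) cube([219, 11, 386]);
translate([360, 756, 11]) cube([219, 11, 386]);
translate([360, 378, 11]) cube([11, 378, 386]);
translate([568, 378, 11]) cube([11, 378, 386]);


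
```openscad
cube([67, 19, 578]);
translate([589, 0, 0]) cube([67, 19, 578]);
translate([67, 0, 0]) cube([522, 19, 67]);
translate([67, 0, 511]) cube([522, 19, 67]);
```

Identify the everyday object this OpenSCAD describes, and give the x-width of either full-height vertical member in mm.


A picture frame. The border width is 67 mm.

Four thin pieces enclosing a rectangular opening — a picture frame. The two full-height stiles are 578 mm tall; the top rail sits at z = 511 and is 67 mm tall, so the border above the opening is 578 − 511 = 67 mm, matching the stile x-width.


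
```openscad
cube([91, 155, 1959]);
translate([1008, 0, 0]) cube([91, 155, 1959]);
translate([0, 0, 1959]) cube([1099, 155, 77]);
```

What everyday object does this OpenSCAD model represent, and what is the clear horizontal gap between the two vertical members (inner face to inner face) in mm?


A door frame. The clear opening width is 917 mm.

Two 1959 mm tall posts with a header on top — a door frame. The left jamb is 91 mm wide at x = 0; the right jamb starts at x = 1008. The clear opening is 1008 − 91 = 917 mm.


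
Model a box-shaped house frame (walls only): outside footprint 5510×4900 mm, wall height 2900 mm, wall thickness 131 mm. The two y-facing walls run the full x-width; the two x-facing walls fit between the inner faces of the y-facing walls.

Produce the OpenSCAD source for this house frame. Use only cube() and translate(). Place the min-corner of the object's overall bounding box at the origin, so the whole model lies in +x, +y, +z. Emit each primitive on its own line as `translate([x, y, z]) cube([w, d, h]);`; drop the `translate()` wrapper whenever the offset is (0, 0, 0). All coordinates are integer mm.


cube([5510, 131, 2900]);
translate([0, 4769, 0]) cube([5510, 131, 2900]);
translate([0, 131, 0]) cube([131, 4638, 2900]);
translate([5379, 131, 0]) cube([131, 4638, 2900]);


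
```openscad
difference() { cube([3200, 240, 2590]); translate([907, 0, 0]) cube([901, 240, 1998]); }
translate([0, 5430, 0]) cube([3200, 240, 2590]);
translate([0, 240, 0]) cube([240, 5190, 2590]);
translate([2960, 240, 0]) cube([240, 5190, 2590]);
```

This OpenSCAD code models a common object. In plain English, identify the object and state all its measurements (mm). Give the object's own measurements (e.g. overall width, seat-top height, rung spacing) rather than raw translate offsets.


A single room: four walls, each 2590 mm tall and 240 mm thick, enclosing an outside footprint 3200×5670 mm (x × y), no floor or roof. The front and back walls (−y and +y sides) run the full x-width; the side walls fit between their inner faces. A door opening 901 mm wide and 1998 mm tall is cut through the front wall from the floor up, its −x edge 907 mm from the wall's −x end.


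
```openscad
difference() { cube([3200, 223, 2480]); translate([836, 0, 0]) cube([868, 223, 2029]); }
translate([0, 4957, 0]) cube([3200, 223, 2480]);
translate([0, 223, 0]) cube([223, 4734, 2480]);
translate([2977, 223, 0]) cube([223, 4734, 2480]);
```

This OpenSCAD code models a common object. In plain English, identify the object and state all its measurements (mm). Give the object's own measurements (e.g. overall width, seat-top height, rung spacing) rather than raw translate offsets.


A single room: four walls, each 2480 mm tall and 223 mm thick, enclosing an outside footprint 3200×5180 mm (x × y), no floor or roof. The front and back walls (−y and +y sides) run the full x-width; the side walls fit between their inner faces. A door opening 868 mm wide and 2029 mm tall is cut through the front wall from the floor up, its −x edge 836 mm from the wall's −x end.


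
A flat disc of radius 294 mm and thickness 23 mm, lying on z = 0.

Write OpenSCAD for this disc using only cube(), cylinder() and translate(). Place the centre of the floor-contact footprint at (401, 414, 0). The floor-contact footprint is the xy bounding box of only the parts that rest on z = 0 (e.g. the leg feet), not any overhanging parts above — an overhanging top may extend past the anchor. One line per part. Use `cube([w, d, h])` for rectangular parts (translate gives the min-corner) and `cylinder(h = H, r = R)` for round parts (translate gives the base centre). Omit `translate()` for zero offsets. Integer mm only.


translate([401, 414, 0]) cylinder(h = 23, r = 294);


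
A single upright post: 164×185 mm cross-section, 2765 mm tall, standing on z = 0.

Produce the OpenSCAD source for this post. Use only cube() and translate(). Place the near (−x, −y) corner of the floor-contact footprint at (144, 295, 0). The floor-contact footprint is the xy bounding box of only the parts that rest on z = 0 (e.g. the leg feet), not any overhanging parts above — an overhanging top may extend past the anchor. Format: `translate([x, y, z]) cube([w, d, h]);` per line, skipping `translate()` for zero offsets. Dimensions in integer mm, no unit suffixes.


translate([144, 295, 0]) cube([164, 185, 2765]);


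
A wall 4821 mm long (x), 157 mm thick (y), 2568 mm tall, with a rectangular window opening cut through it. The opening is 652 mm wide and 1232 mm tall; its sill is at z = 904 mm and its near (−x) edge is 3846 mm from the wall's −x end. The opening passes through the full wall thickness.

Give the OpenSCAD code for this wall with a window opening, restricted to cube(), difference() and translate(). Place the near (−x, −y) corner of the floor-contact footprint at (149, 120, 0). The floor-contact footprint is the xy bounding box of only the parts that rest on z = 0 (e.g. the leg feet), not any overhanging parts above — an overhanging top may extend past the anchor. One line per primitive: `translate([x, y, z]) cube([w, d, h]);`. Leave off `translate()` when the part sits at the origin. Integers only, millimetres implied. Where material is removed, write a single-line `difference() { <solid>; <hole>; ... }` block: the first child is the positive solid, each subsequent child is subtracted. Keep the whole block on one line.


difference() { translate([149, 120, 0]) cube([4821, 157, 2568]); translate([3995, 120, 904]) cube([652, 157, 1232]); }


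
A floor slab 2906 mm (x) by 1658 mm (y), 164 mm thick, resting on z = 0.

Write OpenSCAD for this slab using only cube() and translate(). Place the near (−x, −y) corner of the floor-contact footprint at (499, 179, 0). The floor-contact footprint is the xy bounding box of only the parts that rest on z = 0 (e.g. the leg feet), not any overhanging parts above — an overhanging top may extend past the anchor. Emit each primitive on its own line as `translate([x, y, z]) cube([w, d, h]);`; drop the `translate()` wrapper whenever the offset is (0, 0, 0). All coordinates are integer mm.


translate([499, 179, 0]) cube([2906, 1658, 164]);


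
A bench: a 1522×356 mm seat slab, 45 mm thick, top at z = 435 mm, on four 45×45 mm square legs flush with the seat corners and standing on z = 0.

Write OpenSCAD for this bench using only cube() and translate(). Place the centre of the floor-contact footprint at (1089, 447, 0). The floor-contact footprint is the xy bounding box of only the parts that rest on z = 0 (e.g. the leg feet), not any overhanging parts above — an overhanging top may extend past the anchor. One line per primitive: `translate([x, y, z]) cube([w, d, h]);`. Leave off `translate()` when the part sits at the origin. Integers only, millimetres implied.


// leg_h = 435 − 45 = 390
translate([328, 269, 390]) cube([1522, 356, 45]);
translate([328, 269, 0]) cube([45, 45, 390]);
translate([328, 580, 0]) cube([45, 45, 390]);
translate([1805, 269, 0]) cube([45, 45, 390]);
translate([1805, 580, 0]) cube([45, 45, 390]);


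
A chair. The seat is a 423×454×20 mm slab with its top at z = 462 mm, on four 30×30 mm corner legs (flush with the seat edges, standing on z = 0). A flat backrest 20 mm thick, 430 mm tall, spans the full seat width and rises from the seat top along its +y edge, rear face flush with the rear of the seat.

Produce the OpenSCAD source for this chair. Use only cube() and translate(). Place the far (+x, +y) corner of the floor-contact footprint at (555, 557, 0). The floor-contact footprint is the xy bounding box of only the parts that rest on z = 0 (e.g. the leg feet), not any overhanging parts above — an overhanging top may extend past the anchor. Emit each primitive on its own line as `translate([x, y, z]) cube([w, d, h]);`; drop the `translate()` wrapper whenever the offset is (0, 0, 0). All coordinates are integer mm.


translate([132, 103, 442]) cube([423, 454, 20]);
translate([132, 103, 0]) cube([30, 30, 442]);
translate([525, 103, 0]) cube([30, 30, 442]);
translate([132, 527, 0]) cube([30, 30, 442]);
translate([525, 527, 0]) cube([30, 30, 442]);
translate([132, 537, 462]) cube([423, 20, 430]);


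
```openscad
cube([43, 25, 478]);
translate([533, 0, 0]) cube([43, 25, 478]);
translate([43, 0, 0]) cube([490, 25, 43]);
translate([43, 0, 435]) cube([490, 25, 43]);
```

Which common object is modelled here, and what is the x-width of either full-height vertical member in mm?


A picture frame. The border width is 43 mm.

Four thin pieces enclosing a rectangular opening — a picture frame. The two full-height stiles are 478 mm tall; the top rail sits at z = 435 and is 43 mm tall, so the border above the opening is 478 − 435 = 43 mm, matching the stile x-width.


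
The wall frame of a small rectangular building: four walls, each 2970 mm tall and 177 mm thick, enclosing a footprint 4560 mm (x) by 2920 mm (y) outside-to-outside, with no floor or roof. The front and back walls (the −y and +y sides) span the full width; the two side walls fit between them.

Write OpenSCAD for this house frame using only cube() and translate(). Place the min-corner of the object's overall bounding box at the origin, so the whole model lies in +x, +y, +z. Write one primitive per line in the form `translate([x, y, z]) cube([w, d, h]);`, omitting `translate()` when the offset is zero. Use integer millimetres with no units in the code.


cube([4560, 177, 2970]);
translate([0, 2743, 0]) cube([4560, 177, 2970]);
translate([0, 177, 0]) cube([177, 2566, 2970]);
translate([4383, 177, 0]) cube([177, 2566, 2970]);


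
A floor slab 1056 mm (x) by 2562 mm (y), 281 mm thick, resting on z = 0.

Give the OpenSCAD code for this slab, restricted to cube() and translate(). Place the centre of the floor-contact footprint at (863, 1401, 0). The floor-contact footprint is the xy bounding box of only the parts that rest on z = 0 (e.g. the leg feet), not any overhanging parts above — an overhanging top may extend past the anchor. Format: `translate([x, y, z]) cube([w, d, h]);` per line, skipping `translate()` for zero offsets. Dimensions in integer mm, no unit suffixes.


translate([335, 120, 0]) cube([1056, 2562, 281]);


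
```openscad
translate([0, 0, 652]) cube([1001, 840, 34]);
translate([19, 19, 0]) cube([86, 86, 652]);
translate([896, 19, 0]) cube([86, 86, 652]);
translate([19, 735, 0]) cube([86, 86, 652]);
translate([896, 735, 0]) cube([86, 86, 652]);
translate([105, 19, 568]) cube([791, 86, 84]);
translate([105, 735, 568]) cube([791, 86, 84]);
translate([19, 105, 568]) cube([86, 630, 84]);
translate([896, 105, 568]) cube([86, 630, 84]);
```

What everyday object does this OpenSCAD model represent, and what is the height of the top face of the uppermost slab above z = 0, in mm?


A table. The table height is 686 mm.

A 1001×840×34 slab sits at z = 652 on four 86 mm square posts — a table. The top surface is at 652 + 34 = 686 mm.


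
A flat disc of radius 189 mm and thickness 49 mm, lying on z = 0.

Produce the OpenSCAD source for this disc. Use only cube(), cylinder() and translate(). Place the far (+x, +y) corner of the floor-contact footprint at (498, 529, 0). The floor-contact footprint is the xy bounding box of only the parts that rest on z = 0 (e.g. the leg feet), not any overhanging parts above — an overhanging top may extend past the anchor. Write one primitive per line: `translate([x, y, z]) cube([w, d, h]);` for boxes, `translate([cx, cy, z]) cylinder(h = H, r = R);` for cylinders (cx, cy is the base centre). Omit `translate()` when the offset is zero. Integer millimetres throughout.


translate([309, 340, 0]) cylinder(h = 49, r = 189);


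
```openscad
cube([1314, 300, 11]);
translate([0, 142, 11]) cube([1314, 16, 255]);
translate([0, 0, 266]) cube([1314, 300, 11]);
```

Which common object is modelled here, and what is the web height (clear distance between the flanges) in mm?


An I-beam. The web height is 255 mm.

Two wide flanges with a thin centred web — an I-beam. Overall 277 mm minus two 11 mm flanges gives a web of 277 − 2·11 = 255 mm.


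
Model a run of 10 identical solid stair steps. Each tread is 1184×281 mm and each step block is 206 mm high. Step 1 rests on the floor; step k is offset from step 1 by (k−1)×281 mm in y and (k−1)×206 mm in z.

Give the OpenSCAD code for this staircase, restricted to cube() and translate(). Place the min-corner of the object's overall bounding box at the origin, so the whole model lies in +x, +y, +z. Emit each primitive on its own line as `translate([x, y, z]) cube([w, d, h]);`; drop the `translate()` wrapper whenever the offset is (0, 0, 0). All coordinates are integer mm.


cube([1184, 281, 206]);
translate([0, 281, 206]) cube([1184, 281, 206]);
translate([0, 562, 412]) cube([1184, 281, 206]);
translate([0, 843, 618]) cube([1184, 281, 206]);
translate([0, 1124, 824]) cube([1184, 281, 206]);
translate([0, 1405, 1030]) cube([1184, 281, 206]);
translate([0, 1686, 1236]) cube([1184, 281, 206]);
translate([0, 1967, 1442]) cube([1184, 281, 206]);
translate([0, 2248, 1648]) cube([1184, 281, 206]);
translate([0, 2529, 1854]) cube([1184, 281, 206]);


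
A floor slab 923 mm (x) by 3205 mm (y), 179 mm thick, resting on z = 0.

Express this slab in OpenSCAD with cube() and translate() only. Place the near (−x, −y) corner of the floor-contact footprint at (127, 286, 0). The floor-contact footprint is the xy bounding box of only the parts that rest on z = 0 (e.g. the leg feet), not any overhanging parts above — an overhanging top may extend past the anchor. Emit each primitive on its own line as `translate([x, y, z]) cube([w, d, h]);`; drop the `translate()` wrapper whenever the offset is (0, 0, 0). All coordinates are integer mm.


translate([127, 286, 0]) cube([923, 3205, 179]);


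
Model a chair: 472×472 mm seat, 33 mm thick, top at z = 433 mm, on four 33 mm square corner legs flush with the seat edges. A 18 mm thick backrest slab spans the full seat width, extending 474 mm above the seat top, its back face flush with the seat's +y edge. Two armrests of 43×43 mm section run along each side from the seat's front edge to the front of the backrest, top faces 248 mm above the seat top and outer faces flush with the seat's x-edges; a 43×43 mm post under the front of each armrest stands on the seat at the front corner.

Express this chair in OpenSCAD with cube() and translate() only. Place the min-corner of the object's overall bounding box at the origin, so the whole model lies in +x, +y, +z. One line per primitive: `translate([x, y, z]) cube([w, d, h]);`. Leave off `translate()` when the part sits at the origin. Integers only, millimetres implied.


translate([0, 0, 400]) cube([472, 472, 33]);
cube([33, 33, 400]);
translate([439, 0, 0]) cube([33, 33, 400]);
translate([0, 439, 0]) cube([33, 33, 400]);
translate([439, 439, 0]) cube([33, 33, 400]);
translate([0, 454, 433]) cube([472, 18, 474]);
translate([0, 0, 638]) cube([43, 454, 43]);
translate([429, 0, 638]) cube([43, 454, 43]);
translate([0, 0, 433]) cube([43, 43, 205]);
translate([429, 0, 433]) cube([43, 43, 205]);


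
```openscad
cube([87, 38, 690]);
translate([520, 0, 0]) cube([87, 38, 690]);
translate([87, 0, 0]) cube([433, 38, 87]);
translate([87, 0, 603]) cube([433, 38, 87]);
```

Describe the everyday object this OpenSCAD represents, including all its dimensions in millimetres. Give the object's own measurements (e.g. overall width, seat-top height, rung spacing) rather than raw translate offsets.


A rectangular picture frame lying in the x–z plane (depth along y). The opening is 433 mm wide (x) by 516 mm tall (z), surrounded by a border 87 mm wide on all four sides. The frame is 38 mm deep and is made of two full-height vertical stiles with two horizontal rails fitted between them.


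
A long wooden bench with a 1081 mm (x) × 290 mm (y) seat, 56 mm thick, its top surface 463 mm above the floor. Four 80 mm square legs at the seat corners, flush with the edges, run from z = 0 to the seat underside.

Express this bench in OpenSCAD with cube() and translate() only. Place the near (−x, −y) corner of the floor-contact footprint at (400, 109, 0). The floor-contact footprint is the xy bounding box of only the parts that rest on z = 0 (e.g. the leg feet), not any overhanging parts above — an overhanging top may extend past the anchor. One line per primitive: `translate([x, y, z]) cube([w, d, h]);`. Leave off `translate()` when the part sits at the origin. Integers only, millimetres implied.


translate([400, 109, 407]) cube([1081, 290, 56]);
translate([400, 109, 0]) cube([80, 80, 407]);
translate([400, 319, 0]) cube([80, 80, 407]);
translate([1401, 109, 0]) cube([80, 80, 407]);
translate([1401, 319, 0]) cube([80, 80, 407]);


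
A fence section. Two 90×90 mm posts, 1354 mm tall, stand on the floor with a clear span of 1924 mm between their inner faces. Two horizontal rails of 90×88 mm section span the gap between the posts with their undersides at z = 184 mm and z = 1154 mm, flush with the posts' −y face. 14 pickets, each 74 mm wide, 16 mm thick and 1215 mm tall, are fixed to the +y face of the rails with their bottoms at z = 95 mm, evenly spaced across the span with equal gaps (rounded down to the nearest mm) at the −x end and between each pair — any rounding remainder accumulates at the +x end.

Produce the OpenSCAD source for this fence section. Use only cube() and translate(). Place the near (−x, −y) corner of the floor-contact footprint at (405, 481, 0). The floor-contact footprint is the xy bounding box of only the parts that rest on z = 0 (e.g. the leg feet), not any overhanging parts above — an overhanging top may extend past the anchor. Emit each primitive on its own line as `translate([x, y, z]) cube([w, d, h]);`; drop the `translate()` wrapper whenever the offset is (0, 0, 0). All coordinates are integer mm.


translate([405, 481, 0]) cube([90, 90, 1354]);
translate([2419, 481, 0]) cube([90, 90, 1354]);
translate([495, 481, 184]) cube([1924, 90, 88]);
translate([495, 481, 1154]) cube([1924, 90, 88]);
translate([554, 571, 95]) cube([74, 16, 1215]);
translate([687, 571, 95]) cube([74, 16, 1215]);
translate([820, 571, 95]) cube([74, 16, 1215]);
translate([953, 571, 95]) cube([74, 16, 1215]);
translate([1086, 571, 95]) cube([74, 16, 1215]);
translate([1219, 571, 95]) cube([74, 16, 1215]);
translate([1352, 571, 95]) cube([74, 16, 1215]);
translate([1485, 571, 95]) cube([74, 16, 1215]);
translate([1618, 571, 95]) cube([74, 16, 1215]);
translate([1751, 571, 95]) cube([74, 16, 1215]);
translate([1884, 571, 95]) cube([74, 16, 1215]);
translate([2017, 571, 95]) cube([74, 16, 1215]);
translate([2150, 571, 95]) cube([74, 16, 1215]);
translate([2283, 571, 95]) cube([74, 16, 1215]);


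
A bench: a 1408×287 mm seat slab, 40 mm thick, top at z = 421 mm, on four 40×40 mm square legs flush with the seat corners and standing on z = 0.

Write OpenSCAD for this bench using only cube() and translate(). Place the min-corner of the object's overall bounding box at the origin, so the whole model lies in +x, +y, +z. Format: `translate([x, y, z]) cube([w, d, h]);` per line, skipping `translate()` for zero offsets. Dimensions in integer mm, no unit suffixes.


translate([0, 0, 381]) cube([1408, 287, 40]);
cube([40, 40, 381]);
translate([0, 247, 0]) cube([40, 40, 381]);
translate([1368, 0, 0]) cube([40, 40, 381]);
translate([1368, 247, 0]) cube([40, 40, 381]);


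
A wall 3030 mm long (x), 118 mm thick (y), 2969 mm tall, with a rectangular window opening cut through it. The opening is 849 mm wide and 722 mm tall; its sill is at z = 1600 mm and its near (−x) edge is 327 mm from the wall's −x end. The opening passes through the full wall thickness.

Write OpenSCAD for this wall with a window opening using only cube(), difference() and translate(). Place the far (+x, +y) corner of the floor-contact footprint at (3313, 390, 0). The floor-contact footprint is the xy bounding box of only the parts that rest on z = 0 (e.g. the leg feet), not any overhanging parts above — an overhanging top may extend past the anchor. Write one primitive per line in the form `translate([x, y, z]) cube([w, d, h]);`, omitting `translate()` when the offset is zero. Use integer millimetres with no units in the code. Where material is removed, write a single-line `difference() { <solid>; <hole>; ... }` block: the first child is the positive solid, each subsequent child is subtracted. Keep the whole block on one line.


difference() { translate([283, 272, 0]) cube([3030, 118, 2969]); translate([610, 272, 1600]) cube([849, 118, 722]); }


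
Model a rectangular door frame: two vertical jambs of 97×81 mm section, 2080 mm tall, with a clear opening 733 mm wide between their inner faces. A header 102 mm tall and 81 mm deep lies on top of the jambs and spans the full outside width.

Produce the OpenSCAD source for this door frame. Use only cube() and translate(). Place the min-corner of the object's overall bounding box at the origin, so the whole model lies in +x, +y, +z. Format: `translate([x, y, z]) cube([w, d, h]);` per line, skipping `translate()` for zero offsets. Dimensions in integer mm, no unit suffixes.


cube([97, 81, 2080]);
translate([830, 0, 0]) cube([97, 81, 2080]);
translate([0, 0, 2080]) cube([927, 81, 102]);


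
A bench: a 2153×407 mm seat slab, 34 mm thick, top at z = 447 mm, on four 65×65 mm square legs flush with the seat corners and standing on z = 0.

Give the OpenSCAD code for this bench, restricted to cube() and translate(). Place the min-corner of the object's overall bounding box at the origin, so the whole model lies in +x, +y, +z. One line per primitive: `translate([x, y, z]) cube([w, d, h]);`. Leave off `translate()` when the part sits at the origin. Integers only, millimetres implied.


// leg_h = 447 − 34 = 413
translate([0, 0, 413]) cube([2153, 407, 34]);
cube([65, 65, 413]);
translate([0, 342, 0]) cube([65, 65, 413]);
translate([2088, 0, 0]) cube([65, 65, 413]);
translate([2088, 342, 0]) cube([65, 65, 413]);


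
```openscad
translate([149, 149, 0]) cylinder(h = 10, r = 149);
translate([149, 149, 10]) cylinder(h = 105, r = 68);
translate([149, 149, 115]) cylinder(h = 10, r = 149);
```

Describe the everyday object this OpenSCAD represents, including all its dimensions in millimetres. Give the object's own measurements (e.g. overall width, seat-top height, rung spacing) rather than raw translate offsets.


A spool: two coaxial disc flanges of radius 149 mm and thickness 10 mm, joined by a core cylinder of radius 68 mm and height 105 mm. The lower flange rests on z = 0 and the three cylinders share a vertical axis.


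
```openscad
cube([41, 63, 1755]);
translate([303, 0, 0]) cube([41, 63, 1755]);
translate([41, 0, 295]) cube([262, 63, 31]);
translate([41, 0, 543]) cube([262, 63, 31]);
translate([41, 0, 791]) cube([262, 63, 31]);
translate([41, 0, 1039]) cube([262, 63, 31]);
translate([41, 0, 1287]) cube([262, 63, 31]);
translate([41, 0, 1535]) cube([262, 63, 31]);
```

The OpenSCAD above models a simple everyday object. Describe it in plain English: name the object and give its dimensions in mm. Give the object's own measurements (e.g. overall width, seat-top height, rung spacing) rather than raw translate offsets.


A straight ladder. Two 41×63 mm vertical rails, 1755 mm tall, stand 344 mm apart (outside-to-outside) with their front faces coplanar on the −y side. 6 rungs, each 63 mm deep and 31 mm tall, span between the inner faces of the rails, front faces flush with the rails. The lowest rung's underside is at z = 295 mm and rungs are spaced 248 mm apart (underside to underside).


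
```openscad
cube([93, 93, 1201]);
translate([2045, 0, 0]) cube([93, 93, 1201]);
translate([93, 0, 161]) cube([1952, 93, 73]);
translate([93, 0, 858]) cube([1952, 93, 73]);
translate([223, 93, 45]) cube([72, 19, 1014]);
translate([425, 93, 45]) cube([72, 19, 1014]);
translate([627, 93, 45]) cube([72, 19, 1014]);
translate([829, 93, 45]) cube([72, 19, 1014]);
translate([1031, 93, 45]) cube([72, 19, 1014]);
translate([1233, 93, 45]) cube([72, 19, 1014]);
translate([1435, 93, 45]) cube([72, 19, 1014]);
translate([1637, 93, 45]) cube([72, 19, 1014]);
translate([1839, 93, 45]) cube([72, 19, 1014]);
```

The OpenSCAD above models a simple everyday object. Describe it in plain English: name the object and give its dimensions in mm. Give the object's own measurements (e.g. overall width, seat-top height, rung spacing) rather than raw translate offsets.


A fence section. Two 93×93 mm posts, 1201 mm tall, stand on the floor with a clear span of 1952 mm between their inner faces. Two horizontal rails of 93×73 mm section span the gap between the posts with their undersides at z = 161 mm and z = 858 mm, flush with the posts' −y face. 9 pickets, each 72 mm wide, 19 mm thick and 1014 mm tall, are fixed to the +y face of the rails with their bottoms at z = 45 mm, spaced across the span with a 130 mm gap after the −x post and between neighbouring pickets, with 134 mm left before the +x post.


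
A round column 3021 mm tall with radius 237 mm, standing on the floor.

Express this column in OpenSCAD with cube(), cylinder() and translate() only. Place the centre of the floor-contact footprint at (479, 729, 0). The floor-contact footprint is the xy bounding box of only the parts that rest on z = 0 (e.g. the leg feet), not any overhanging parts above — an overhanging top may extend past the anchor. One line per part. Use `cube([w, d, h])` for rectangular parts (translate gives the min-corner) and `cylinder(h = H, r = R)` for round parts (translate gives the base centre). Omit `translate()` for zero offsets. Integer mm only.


translate([479, 729, 0]) cylinder(h = 3021, r = 237);


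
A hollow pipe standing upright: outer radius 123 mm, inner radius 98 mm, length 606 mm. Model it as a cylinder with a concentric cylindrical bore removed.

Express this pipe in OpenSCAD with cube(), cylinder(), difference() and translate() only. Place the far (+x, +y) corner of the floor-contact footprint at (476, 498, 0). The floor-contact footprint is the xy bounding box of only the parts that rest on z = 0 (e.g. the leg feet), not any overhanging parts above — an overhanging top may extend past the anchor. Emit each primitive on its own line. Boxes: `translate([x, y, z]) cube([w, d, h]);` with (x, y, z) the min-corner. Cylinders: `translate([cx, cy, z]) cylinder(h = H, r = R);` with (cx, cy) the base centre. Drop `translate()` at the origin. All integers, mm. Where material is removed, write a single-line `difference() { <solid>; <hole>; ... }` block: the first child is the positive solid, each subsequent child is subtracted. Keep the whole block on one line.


difference() { translate([353, 375, 0]) cylinder(h = 606, r = 123); translate([353, 375, 0]) cylinder(h = 606, r = 98); }


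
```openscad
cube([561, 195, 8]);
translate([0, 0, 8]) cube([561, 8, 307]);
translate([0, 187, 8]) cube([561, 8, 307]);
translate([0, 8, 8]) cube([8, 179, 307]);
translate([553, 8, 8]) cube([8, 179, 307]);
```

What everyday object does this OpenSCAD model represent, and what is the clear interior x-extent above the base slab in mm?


An open box. The internal width is 545 mm.

A 561×195 base slab with four walls standing on it — an open box. The base is 561 mm wide and the walls are 8 mm thick, so the internal width is 561 − 2 × 8 = 545 mm.


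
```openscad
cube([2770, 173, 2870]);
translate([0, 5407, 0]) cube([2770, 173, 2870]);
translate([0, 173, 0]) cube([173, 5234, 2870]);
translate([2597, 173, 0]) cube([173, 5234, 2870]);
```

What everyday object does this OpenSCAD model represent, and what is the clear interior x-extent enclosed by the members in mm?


A house (or room) frame. The interior width is 2424 mm.

Four 2870 mm walls enclosing a rectangle with no floor or roof — a room or house frame. Outside width is 2770 mm and wall thickness is 173 mm, so the interior width is 2770 − 2 × 173 = 2424 mm.


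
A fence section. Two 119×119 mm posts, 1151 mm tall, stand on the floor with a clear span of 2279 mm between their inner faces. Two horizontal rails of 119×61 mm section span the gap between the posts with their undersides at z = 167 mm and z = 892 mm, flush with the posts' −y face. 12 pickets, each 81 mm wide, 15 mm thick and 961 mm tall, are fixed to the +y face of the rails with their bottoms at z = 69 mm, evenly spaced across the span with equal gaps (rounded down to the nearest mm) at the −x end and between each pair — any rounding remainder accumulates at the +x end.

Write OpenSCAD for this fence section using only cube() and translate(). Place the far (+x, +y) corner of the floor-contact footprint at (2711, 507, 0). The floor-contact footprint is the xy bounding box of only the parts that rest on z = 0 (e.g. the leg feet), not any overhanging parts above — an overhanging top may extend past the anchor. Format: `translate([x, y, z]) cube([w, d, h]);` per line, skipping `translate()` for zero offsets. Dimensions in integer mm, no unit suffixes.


translate([194, 388, 0]) cube([119, 119, 1151]);
translate([2592, 388, 0]) cube([119, 119, 1151]);
translate([313, 388, 167]) cube([2279, 119, 61]);
translate([313, 388, 892]) cube([2279, 119, 61]);
translate([413, 507, 69]) cube([81, 15, 961]);
translate([594, 507, 69]) cube([81, 15, 961]);
translate([775, 507, 69]) cube([81, 15, 961]);
translate([956, 507, 69]) cube([81, 15, 961]);
translate([1137, 507, 69]) cube([81, 15, 961]);
translate([1318, 507, 69]) cube([81, 15, 961]);
translate([1499, 507, 69]) cube([81, 15, 961]);
translate([1680, 507, 69]) cube([81, 15, 961]);
translate([1861, 507, 69]) cube([81, 15, 961]);
translate([2042, 507, 69]) cube([81, 15, 961]);
translate([2223, 507, 69]) cube([81, 15, 961]);
translate([2404, 507, 69]) cube([81, 15, 961]);


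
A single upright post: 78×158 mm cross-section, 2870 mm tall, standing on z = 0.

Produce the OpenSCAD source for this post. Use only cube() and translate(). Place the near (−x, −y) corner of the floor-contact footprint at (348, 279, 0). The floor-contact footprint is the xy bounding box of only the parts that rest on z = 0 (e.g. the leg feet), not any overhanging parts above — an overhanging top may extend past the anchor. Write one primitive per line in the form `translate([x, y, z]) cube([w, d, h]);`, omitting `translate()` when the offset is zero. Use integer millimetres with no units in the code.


translate([348, 279, 0]) cube([78, 158, 2870]);


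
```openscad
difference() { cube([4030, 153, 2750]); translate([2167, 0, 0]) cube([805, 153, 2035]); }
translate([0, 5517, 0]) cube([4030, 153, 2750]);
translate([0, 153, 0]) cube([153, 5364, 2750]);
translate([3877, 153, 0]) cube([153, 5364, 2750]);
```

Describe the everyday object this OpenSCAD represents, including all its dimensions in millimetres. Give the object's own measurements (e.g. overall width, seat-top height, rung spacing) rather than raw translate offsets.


A single room: four walls, each 2750 mm tall and 153 mm thick, enclosing an outside footprint 4030×5670 mm (x × y), no floor or roof. The front and back walls (−y and +y sides) run the full x-width; the side walls fit between their inner faces. A door opening 805 mm wide and 2035 mm tall is cut through the front wall from the floor up, its −x edge 2167 mm from the wall's −x end.


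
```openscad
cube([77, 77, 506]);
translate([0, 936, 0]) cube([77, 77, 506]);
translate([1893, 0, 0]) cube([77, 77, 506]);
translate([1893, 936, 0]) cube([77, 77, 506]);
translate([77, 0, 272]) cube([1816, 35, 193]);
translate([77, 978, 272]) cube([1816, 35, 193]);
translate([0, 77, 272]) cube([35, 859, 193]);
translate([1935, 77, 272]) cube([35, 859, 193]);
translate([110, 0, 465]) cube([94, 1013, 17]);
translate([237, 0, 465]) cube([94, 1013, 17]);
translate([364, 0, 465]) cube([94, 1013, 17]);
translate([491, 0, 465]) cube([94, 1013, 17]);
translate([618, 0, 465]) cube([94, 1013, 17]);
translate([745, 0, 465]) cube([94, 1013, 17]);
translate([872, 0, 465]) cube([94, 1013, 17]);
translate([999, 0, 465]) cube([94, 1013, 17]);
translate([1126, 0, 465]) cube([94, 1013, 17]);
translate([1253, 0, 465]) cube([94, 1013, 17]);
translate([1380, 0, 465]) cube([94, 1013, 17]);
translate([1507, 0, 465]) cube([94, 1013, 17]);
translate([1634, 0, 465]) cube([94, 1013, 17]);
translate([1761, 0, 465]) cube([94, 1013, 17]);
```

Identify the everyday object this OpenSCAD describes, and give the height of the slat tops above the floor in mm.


A bed frame. The slat-top height is 482 mm.

Four posts, four rails, and a row of slats — a bed frame. Slats sit on the rails at z = 272 + 193 = 465; with slat thickness 17, the top is 482 mm.


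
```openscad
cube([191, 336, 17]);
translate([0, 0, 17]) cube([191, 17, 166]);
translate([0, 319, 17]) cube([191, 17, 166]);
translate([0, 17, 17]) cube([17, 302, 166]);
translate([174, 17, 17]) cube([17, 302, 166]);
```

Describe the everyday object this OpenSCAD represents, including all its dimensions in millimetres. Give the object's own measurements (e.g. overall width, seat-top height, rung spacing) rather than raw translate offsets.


An open-topped rectangular box: outside dimensions 191×336×183 mm, with a uniform wall and base thickness of 17 mm. The base is a full 191×336 slab on the floor; four walls sit on top of the base. The front and back walls (the −y and +y sides) span the full width; the two side walls fit between them.


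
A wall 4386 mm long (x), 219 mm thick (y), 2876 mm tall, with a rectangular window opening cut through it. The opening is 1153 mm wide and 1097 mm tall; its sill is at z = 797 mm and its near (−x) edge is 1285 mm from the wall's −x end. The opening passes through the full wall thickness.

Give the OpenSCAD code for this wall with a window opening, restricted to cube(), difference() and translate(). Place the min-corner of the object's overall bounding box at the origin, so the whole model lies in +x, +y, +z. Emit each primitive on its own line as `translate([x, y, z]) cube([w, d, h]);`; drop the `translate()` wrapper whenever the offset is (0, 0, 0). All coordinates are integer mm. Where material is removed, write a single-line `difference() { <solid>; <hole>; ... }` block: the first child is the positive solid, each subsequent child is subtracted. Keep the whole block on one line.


difference() { cube([4386, 219, 2876]); translate([1285, 0, 797]) cube([1153, 219, 1097]); }


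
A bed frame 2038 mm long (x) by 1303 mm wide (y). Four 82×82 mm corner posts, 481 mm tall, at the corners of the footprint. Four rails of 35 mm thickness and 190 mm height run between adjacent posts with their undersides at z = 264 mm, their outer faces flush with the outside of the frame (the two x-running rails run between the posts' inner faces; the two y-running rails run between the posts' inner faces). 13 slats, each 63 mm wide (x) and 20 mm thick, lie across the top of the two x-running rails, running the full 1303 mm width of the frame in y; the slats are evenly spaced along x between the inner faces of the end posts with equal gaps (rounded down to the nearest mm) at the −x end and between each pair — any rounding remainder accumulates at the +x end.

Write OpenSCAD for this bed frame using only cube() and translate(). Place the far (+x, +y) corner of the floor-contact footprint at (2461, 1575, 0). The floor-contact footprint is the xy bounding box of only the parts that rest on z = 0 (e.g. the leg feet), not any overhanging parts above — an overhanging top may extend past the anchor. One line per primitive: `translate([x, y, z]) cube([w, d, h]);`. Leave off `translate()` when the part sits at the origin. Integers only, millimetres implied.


translate([423, 272, 0]) cube([82, 82, 481]);
translate([423, 1493, 0]) cube([82, 82, 481]);
translate([2379, 272, 0]) cube([82, 82, 481]);
translate([2379, 1493, 0]) cube([82, 82, 481]);
translate([505, 272, 264]) cube([1874, 35, 190]);
translate([505, 1540, 264]) cube([1874, 35, 190]);
translate([423, 354, 264]) cube([35, 1139, 190]);
translate([2426, 354, 264]) cube([35, 1139, 190]);
translate([580, 272, 454]) cube([63, 1303, 20]);
translate([718, 272, 454]) cube([63, 1303, 20]);
translate([856, 272, 454]) cube([63, 1303, 20]);
translate([994, 272, 454]) cube([63, 1303, 20]);
translate([1132, 272, 454]) cube([63, 1303, 20]);
translate([1270, 272, 454]) cube([63, 1303, 20]);
translate([1408, 272, 454]) cube([63, 1303, 20]);
translate([1546, 272, 454]) cube([63, 1303, 20]);
translate([1684, 272, 454]) cube([63, 1303, 20]);
translate([1822, 272, 454]) cube([63, 1303, 20]);
translate([1960, 272, 454]) cube([63, 1303, 20]);
translate([2098, 272, 454]) cube([63, 1303, 20]);
translate([2236, 272, 454]) cube([63, 1303, 20]);


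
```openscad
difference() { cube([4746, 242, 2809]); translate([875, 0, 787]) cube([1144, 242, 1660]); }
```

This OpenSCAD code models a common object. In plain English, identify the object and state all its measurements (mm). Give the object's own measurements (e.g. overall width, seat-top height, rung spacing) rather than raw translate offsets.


A wall 4746 mm long (x), 242 mm thick (y), 2809 mm tall, with a rectangular window opening cut through it. The opening is 1144 mm wide and 1660 mm tall; its sill is at z = 787 mm and its near (−x) edge is 875 mm from the wall's −x end. The opening passes through the full wall thickness.


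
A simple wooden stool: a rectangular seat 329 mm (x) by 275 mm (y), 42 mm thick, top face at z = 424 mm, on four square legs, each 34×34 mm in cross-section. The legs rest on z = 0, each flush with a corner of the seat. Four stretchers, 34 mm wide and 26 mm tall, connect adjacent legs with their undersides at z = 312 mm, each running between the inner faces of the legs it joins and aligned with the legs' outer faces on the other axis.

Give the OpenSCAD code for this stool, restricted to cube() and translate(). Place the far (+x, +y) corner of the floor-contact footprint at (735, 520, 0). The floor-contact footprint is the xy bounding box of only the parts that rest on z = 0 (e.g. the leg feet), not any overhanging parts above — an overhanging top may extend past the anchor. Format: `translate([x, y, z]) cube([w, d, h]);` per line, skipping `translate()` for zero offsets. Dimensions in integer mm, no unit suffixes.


// leg_h = 424 - 42 = 382
// stretcher span = 329 - 2*34 = 261
translate([406, 245, 382]) cube([329, 275, 42]);
translate([406, 245, 0]) cube([34, 34, 382]);
translate([701, 245, 0]) cube([34, 34, 382]);
translate([406, 486, 0]) cube([34, 34, 382]);
translate([701, 486, 0]) cube([34, 34, 382]);
translate([440, 245, 312]) cube([261, 34, 26]);
translate([440, 486, 312]) cube([261, 34, 26]);
translate([406, 279, 312]) cube([34, 207, 26]);
translate([701, 279, 312]) cube([34, 207, 26]);
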